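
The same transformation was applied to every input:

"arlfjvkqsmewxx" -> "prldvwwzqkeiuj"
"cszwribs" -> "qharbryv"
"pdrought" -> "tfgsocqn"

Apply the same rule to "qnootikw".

shjvpmnn

The pattern: swap the front and back halves of the string, then shift every letter 1 place backward in the alphabet (wrapping around).
On "qnootikw": the first step gives "tikwqnoo", and the second then gives "shjvpmnn".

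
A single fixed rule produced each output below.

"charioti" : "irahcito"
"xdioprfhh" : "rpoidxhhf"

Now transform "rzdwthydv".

Looking at the pairs, the operation is to reverse the string, then move the first 3 characters to the end (rotate left by 3).
"rzdwthydv" → "vdyhtwdzr" → "htwdzrvdy".

htwdzrvdy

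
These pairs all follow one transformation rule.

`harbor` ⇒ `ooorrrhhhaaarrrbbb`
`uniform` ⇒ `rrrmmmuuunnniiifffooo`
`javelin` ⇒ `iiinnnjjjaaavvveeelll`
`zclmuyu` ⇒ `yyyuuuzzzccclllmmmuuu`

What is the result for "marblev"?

Looking at the pairs, the operation is to move the last 2 characters to the front (rotate right by 2), then repeat every character 3 times.
Applying both steps to "marblev": "evmarbl", then "eeevvvmmmaaarrrbbblll".
(Check on "zclmuyu": → "yuzclmu" → "yyyuuuzzzccclllmmmuuu" ✓)

eeevvvmmmaaarrrbbblll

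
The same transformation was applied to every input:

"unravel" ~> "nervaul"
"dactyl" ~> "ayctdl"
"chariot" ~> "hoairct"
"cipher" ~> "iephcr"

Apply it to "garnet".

Each output is the input with this applied: take characters alternately from the front and the back (1st, last, 2nd, 2nd-last, ...), then move the first 2 characters to the end (rotate left by 2).
On "garnet": the first step gives "gtaern", and the second then gives "aerngt".
(Check on "chariot": → "cthoair" → "hoairct" ✓)

aerngt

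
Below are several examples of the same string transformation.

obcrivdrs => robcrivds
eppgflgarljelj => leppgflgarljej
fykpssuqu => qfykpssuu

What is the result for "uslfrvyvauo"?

Rule — move the last character to the front, then swap the first and last characters.
For "uslfrvyvauo", step one produces "ouslfrvyvau"; step two turns that into "uuslfrvyvao".
(Check on "eppgflgarljelj": → "jeppgflgarljel" → "leppgflgarljej" ✓)

uuslfrvyvao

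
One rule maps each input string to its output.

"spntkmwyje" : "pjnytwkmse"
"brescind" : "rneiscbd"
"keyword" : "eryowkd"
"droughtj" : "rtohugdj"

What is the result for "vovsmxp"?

oxvmsvp

What's happening: take characters alternately from the front and the back (1st, last, 2nd, 2nd-last, ...), then move the first 2 characters to the end (rotate left by 2).
Working it through for "vovsmxp": intermediate "vpoxvms", final "oxvmsvp".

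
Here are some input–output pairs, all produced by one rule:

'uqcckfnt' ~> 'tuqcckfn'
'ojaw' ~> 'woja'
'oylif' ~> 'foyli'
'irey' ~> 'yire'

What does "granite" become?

egranit

Rule — move the last character to the front.
For "granite" the result is "egranit".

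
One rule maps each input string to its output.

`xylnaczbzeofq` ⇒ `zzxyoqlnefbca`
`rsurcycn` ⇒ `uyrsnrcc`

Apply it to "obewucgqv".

In each case the input is transformed by: sort the characters into reverse alphabetical order, then swap each adjacent pair of characters (1↔2, 3↔4, ...).
For "obewucgqv", step one produces "wvuqogecb"; step two turns that into "vwqugoceb".
(Check on "rsurcycn": → "yusrrncc" → "uyrsnrcc" ✓)

vwqugoceb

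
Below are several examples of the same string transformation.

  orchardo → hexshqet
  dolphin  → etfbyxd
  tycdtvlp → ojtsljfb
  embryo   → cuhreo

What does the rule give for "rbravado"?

rhqhqlet

The pattern: shift every letter 10 places backward in the alphabet (wrapping around), then swap each adjacent pair of characters (1↔2, 3↔4, ...).
Working it through for "rbravado": intermediate "hrhqlqte", final "rhqhqlet".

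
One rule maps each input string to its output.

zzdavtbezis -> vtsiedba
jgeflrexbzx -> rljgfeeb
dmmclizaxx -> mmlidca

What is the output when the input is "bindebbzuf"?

In each case the input is transformed by: sort the characters into reverse alphabetical order, then delete the first 3 characters.
On "bindebbzuf": the first step gives "zunifedbbb", and the second then gives "ifedbbb".

ifedbbb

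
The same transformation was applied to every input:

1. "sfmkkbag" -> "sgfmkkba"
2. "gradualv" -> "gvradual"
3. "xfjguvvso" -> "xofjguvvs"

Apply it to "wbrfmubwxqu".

Each output is the input with this applied: swap the first and last characters, then move the last character to the front.
Starting from "wbrfmubwxqu": after the first operation, "ubrfmubwxqw"; after the second, "wubrfmubwxq".

wubrfmubwxq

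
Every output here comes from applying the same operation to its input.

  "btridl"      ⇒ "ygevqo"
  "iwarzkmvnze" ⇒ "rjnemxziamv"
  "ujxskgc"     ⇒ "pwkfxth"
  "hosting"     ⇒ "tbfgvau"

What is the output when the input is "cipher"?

evcurp

What's happening: swap the first and last characters, then shift every letter 13 places forward in the alphabet (wrapping around) — i.e. ROT13.
On "cipher": the first step gives "riphec", and the second then gives "evcurp".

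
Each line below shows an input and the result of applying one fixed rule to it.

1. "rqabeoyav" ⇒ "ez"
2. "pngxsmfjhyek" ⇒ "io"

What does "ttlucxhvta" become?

Each output is the input with this applied: shift every letter 4 places forward in the alphabet (wrapping around), then keep only the last 2 characters.
Doing the same to "ttlucxhvta": "xe".

xe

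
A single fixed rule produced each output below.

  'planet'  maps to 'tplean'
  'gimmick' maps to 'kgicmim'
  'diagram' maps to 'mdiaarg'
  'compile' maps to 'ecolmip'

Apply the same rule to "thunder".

rtheudn

The pattern: swap the first and last characters, then take characters alternately from the front and the back (1st, last, 2nd, 2nd-last, ...).
Applying both steps to "thunder": "rhundet", then "rtheudn".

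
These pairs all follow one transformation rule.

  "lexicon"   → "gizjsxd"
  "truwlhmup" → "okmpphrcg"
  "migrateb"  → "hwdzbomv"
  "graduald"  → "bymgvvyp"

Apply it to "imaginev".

The pattern: take characters alternately from the front and the back (1st, last, 2nd, 2nd-last, ...), then shift every letter 5 places backward in the alphabet (wrapping around).
Starting from "imaginev": after the first operation, "ivmeangi"; after the second, "dqhzvibd".

dqhzvibd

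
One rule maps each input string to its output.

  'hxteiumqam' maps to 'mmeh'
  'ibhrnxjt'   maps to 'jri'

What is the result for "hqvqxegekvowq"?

qvgqh

Rule — keep one character in every 3, starting at position 1 (positions 1st, 4th, 7th, ...), then reverse the string.
For "hqvqxegekvowq" the result is "qvgqh".
(Check on "hxteiumqam": → "hemm" → "mmeh" ✓)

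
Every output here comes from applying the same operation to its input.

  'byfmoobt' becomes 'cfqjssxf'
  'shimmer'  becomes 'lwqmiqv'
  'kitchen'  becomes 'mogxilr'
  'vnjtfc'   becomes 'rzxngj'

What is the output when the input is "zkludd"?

Looking at the pairs, the operation is to shift every letter 4 places forward in the alphabet (wrapping around), then swap each adjacent pair of characters (1↔2, 3↔4, ...).
So "zkludd" becomes "odyphh".

odyphh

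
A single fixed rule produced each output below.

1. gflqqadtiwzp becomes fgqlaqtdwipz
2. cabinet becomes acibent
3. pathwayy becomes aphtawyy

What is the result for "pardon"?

apdrno

Looking at the pairs, the operation is to swap each adjacent pair of characters (1↔2, 3↔4, ...).
Applying that to "pardon" gives "apdrno".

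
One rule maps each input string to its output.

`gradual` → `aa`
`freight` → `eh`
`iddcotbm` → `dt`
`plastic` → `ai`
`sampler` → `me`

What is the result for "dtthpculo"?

tco

Looking at the pairs, the operation is to keep one character in every 3, starting at position 3 (positions 3rd, 6th, 9th, ...).
Applying that to "dtthpculo" gives "tco".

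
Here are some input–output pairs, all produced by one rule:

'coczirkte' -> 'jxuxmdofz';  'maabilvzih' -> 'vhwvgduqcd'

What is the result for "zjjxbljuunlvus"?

eusegwpeipqgnp

What's happening: shift every letter 5 places backward in the alphabet (wrapping around), then swap each adjacent pair of characters (1↔2, 3↔4, ...).
For "zjjxbljuunlvus" the result is "eusegwpeipqgnp".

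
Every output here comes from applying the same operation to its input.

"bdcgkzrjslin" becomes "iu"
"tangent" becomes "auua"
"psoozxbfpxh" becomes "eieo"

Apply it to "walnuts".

Looking at the pairs, the operation is to shift every letter 7 places forward in the alphabet (wrapping around), then keep only the vowels.
On "walnuts" that produces "ua".
(Check on "psoozxbfpxh": → "wzvvgeimweo" → "eieo" ✓)

ua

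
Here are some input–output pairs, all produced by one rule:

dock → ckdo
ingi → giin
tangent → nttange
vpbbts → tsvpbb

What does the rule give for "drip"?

Each output is the input with this applied: move the last 2 characters to the front (rotate right by 2).
Applying that to "drip" gives "ipdr".

ipdr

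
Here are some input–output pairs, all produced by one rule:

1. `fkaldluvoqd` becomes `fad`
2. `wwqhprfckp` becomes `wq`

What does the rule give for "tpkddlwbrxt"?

The rule is to keep every other character starting from the first (positions 1st, 3rd, 5th, ...), then delete the last 3 characters.
Working it through for "tpkddlwbrxt": intermediate "tkdwrt", final "tkd".

tkd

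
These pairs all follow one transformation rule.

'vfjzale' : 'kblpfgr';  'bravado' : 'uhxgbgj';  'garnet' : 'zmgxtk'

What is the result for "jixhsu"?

apodny

In each case the input is transformed by: shift every letter 6 places forward in the alphabet (wrapping around), then move the last character to the front.
Working it through for "jixhsu": intermediate "podnya", final "apodny".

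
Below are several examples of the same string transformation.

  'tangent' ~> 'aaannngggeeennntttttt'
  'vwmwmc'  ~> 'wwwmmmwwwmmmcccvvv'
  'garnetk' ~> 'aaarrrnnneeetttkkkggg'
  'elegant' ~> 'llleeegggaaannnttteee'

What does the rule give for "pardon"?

Rule — move the first character to the end, then repeat every character 3 times.
Doing the same to "pardon": "aaarrrdddooonnnppp".
(Check on "tangent": → "angentt" → "aaannngggeeennntttttt" ✓)

aaarrrdddooonnnppp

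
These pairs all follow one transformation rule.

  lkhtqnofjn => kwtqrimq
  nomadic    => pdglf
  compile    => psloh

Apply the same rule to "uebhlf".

ekoi

The pattern: delete the first 2 characters, then shift every letter 3 places forward in the alphabet (wrapping around).
Working it through for "uebhlf": intermediate "bhlf", final "ekoi".
(Check on "compile": → "mpile" → "psloh" ✓)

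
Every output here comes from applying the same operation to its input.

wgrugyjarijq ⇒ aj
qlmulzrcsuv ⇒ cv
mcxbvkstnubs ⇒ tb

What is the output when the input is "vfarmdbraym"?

In each case the input is transformed by: keep one character in every 3, starting at position 2 (positions 2nd, 5th, 8th, ...), then keep only the last 2 characters.
Applying both steps to "vfarmdbraym": "fmrm", then "rm".

rm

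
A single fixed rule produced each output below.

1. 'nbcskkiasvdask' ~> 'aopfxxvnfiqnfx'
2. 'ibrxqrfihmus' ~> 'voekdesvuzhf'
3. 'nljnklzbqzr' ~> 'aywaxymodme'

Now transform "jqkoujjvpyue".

What's happening: shift every letter 13 places forward in the alphabet (wrapping around) — i.e. ROT13.
For "jqkoujjvpyue" the result is "wdxbhwwiclhr".

wdxbhwwiclhr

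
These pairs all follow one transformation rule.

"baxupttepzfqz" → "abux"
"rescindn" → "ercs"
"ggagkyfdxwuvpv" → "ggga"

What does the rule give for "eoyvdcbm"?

The rule is to swap each adjacent pair of characters (1↔2, 3↔4, ...), then keep only the first 4 characters.
"eoyvdcbm" → "oevycdmb" → "oevy".
(Check on "baxupttepzfqz": → "abuxtpetzpqfz" → "abux" ✓)

oevy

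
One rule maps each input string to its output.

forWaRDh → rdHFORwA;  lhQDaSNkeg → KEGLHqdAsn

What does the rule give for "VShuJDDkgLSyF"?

sYfvsHUjddKGl

Rule — flip the case of every letter, then move the last 3 characters to the front (rotate right by 3).
"VShuJDDkgLSyF" → "vsHUjddKGlsYf" → "sYfvsHUjddKGl".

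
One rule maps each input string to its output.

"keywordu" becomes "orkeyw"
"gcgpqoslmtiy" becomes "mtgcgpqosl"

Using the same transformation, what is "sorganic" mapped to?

Each output is the input with this applied: delete the last 2 characters, then move the last 2 characters to the front (rotate right by 2).
For "sorganic", step one produces "sorgan"; step two turns that into "ansorg".

ansorg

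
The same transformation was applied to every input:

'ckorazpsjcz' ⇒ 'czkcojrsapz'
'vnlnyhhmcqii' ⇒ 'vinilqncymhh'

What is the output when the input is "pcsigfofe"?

Looking at the pairs, the operation is to take characters alternately from the front and the back (1st, last, 2nd, 2nd-last, ...).
On "pcsigfofe" that produces "pecfsoifg".

pecfsoifg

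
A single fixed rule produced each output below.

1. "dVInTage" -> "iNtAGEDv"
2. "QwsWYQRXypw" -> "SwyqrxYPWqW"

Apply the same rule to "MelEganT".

LeGANtmE

What's happening: flip the case of every letter, then move the first 2 characters to the end (rotate left by 2).
Applying both steps to "MelEganT": "mELeGANt", then "LeGANtmE".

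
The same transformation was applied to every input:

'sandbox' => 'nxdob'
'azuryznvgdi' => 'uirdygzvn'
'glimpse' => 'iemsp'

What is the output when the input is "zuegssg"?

eggss

Looking at the pairs, the operation is to delete the first 2 characters, then take characters alternately from the front and the back (1st, last, 2nd, 2nd-last, ...).
Doing the same to "zuegssg": "eggss".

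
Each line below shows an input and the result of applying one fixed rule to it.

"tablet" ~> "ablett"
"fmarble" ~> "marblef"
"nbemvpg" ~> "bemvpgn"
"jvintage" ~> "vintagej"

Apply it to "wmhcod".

Each output is the input with this applied: move the first character to the end.
"wmhcod" → "mhcodw".

mhcodw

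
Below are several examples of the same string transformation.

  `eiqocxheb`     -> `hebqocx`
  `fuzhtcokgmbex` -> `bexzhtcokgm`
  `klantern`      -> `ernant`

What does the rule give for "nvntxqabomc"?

The rule is to delete the first 2 characters, then move the last 3 characters to the front (rotate right by 3).
Applying both steps to "nvntxqabomc": "ntxqabomc", then "omcntxqab".

omcntxqab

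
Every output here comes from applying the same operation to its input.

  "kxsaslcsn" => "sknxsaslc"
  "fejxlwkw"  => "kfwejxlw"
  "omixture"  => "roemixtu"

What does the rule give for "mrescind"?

nmdresci

In each case the input is transformed by: swap the first and last characters, then move the last 2 characters to the front (rotate right by 2).
Doing the same to "mrescind": "nmdresci".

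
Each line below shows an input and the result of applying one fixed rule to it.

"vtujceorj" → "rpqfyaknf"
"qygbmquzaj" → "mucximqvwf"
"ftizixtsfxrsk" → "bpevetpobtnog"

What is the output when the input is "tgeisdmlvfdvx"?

pcaeozihrbzrt

The pattern: shift every letter 4 places backward in the alphabet (wrapping around).
So "tgeisdmlvfdvx" becomes "pcaeozihrbzrt".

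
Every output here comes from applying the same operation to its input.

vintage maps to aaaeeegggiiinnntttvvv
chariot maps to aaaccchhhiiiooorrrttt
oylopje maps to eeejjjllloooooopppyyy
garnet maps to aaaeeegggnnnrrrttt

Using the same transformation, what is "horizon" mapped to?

hhhiiinnnoooooorrrzzz

The pattern: repeat every character 3 times, then sort the characters into alphabetical order.
Starting from "horizon": after the first operation, "hhhooorrriiizzzooonnn"; after the second, "hhhiiinnnoooooorrrzzz".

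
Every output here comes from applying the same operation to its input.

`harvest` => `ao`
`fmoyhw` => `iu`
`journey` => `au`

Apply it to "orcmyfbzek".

Looking at the pairs, the operation is to shift every letter 4 places backward in the alphabet (wrapping around), then keep only the vowels.
On "orcmyfbzek": the first step gives "knyiubxvag", and the second then gives "iua".

iua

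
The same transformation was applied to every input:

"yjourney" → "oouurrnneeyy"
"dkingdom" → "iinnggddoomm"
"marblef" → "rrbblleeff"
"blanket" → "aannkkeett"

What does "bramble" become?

aammbbllee

What's happening: delete the first 2 characters, then double every character.
Applying both steps to "bramble": "amble", then "aammbbllee".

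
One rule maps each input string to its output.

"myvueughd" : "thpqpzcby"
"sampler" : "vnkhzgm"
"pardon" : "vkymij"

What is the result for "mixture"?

The transformation: swap each adjacent pair of characters (1↔2, 3↔4, ...), then shift every letter 5 places backward in the alphabet (wrapping around).
Working it through for "mixture": intermediate "imtxrue", final "dhosmpz".

dhosmpz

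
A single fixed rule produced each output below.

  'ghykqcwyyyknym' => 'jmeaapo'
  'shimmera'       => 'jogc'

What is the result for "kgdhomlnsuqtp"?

ijopwv

Each output is the input with this applied: keep every other character starting from the second (positions 2nd, 4th, 6th, ...), then shift every letter 2 places forward in the alphabet (wrapping around).
Working it through for "kgdhomlnsuqtp": intermediate "ghmnut", final "ijopwv".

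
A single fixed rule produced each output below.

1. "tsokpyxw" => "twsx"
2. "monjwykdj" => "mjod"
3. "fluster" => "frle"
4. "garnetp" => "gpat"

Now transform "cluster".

crle

In each case the input is transformed by: take characters alternately from the front and the back (1st, last, 2nd, 2nd-last, ...), then keep only the first 4 characters.
For "cluster", step one produces "crleuts"; step two turns that into "crle".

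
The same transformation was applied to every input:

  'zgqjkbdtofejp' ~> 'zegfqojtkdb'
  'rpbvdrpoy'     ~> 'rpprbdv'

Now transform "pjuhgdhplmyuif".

What's happening: delete the last 2 characters, then take characters alternately from the front and the back (1st, last, 2nd, 2nd-last, ...).
Starting from "pjuhgdhplmyuif": after the first operation, "pjuhgdhplmyu"; after the second, "pujyumhlgpdh".

pujyumhlgpdh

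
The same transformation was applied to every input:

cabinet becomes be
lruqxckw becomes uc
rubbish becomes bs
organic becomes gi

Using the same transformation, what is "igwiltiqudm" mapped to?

wtu

The rule is to keep one character in every 3, starting at position 3 (positions 3rd, 6th, 9th, ...).
For "igwiltiqudm" the result is "wtu".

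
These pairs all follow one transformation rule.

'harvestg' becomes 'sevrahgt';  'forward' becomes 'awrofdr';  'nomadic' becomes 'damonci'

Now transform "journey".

nruojye

Looking at the pairs, the operation is to move the last 2 characters to the front (rotate right by 2), then reverse the string.
For "journey", step one produces "eyjourn"; step two turns that into "nruojye".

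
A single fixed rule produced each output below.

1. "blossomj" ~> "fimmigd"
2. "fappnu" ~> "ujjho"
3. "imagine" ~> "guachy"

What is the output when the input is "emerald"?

What's happening: shift every letter 6 places backward in the alphabet (wrapping around), then delete the first character.
On "emerald": the first step gives "ygylufx", and the second then gives "gylufx".

gylufx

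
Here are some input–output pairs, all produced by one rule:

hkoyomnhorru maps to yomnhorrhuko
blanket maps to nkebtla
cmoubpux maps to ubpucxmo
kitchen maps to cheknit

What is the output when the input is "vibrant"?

In each case the input is transformed by: swap the first and last characters, then move the first 3 characters to the end (rotate left by 3).
"vibrant" → "ranvtib".
(Check on "cmoubpux": → "xmoubpuc" → "ubpucxmo" ✓)

ranvtib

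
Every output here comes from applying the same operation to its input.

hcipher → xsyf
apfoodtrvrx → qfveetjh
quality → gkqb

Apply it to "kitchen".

ayjs

The transformation: shift every letter 10 places backward in the alphabet (wrapping around), then delete the last 3 characters.
Working it through for "kitchen": intermediate "ayjsxud", final "ayjs".
(Check on "quality": → "gkqbyjo" → "gkqb" ✓)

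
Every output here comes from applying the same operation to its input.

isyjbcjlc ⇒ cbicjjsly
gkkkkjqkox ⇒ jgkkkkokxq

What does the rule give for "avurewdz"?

darevuzw

The transformation: sort the characters into alphabetical order, then swap each adjacent pair of characters (1↔2, 3↔4, ...).
Starting from "avurewdz": after the first operation, "aderuvwz"; after the second, "darevuzw".
(Check on "gkkkkjqkox": → "gjkkkkkoqx" → "jgkkkkokxq" ✓)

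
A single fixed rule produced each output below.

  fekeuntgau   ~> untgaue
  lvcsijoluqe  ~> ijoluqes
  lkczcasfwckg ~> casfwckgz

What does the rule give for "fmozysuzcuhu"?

The pattern: delete the first 3 characters, then move the first character to the end.
Working it through for "fmozysuzcuhu": intermediate "zysuzcuhu", final "ysuzcuhuz".

ysuzcuhuz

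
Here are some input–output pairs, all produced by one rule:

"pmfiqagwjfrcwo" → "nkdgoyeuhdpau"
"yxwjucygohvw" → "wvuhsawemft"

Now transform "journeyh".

hmsplcw

Each output is the input with this applied: delete the last character, then shift every letter 2 places backward in the alphabet (wrapping around).
On "journeyh" that produces "hmsplcw".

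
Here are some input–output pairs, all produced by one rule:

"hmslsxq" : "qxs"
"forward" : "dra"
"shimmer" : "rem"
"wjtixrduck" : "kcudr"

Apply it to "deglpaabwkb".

What's happening: take characters alternately from the front and the back (1st, last, 2nd, 2nd-last, ...), then keep every other character starting from the second (positions 2nd, 4th, 6th, ...).
"deglpaabwkb" → "dbekgwlbpaa" → "bkwba".
(Check on "wjtixrduck": → "wkjctuidxr" → "kcudr" ✓)

bkwba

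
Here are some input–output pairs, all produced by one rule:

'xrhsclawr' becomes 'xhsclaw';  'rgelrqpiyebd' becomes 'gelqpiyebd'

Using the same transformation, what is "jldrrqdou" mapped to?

The rule is to remove every "r".
Doing the same to "jldrrqdou": "jldqdou".

jldqdou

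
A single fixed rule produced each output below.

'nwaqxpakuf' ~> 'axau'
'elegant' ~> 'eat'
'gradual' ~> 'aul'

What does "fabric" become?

The pattern: keep every other character starting from the first (positions 1st, 3rd, 5th, ...), then delete the first character.
"fabric" → "fbi" → "bi".
(Check on "gradual": → "gaul" → "aul" ✓)

bi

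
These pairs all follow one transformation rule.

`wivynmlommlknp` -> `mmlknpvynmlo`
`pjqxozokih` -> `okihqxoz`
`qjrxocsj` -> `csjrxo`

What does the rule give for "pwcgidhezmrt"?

Each output is the input with this applied: delete the first 2 characters, then swap the front and back halves of the string.
Working it through for "pwcgidhezmrt": intermediate "cgidhezmrt", final "ezmrtcgidh".

ezmrtcgidh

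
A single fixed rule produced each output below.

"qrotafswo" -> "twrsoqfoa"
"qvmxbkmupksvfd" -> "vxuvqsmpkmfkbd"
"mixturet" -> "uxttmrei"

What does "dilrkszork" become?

szrrlokkdi

Rule — sort the characters into reverse alphabetical order, then swap each adjacent pair of characters (1↔2, 3↔4, ...).
For "dilrkszork", step one produces "zsrrolkkid"; step two turns that into "szrrlokkdi".
(Check on "qvmxbkmupksvfd": → "xvvusqpmmkkfdb" → "vxuvqsmpkmfkbd" ✓)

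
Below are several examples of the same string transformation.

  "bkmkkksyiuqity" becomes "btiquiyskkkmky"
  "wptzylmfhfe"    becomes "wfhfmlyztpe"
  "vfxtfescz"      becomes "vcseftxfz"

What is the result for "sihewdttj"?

In each case the input is transformed by: swap the first and last characters, then reverse the string.
Working it through for "sihewdttj": intermediate "jihewdtts", final "sttdwehij".
(Check on "bkmkkksyiuqity": → "ykmkkksyiuqitb" → "btiquiyskkkmky" ✓)

sttdwehij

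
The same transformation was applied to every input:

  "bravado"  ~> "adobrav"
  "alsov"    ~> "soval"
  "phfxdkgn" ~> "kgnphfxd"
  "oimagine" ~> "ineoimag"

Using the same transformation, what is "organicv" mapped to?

icvorgan

Rule — move the last 3 characters to the front (rotate right by 3).
Doing the same to "organicv": "icvorgan".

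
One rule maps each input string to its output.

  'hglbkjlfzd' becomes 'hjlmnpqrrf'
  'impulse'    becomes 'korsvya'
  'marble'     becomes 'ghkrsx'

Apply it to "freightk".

The pattern: sort the characters into alphabetical order, then shift every letter 6 places forward in the alphabet (wrapping around).
For "freightk", step one produces "efghikrt"; step two turns that into "klmnoqxz".

klmnoqxz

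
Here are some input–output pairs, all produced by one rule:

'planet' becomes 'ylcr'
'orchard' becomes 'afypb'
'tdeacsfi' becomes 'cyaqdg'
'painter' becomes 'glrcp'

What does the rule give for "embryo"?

The pattern: shift every letter 2 places backward in the alphabet (wrapping around), then delete the first 2 characters.
On "embryo": the first step gives "ckzpwm", and the second then gives "zpwm".
(Check on "tdeacsfi": → "rbcyaqdg" → "cyaqdg" ✓)

zpwm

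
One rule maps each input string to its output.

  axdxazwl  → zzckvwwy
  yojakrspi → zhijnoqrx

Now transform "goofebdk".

acdefjnn

Rule — sort the characters into alphabetical order, then shift every letter 1 place backward in the alphabet (wrapping around).
Working it through for "goofebdk": intermediate "bdefgkoo", final "acdefjnn".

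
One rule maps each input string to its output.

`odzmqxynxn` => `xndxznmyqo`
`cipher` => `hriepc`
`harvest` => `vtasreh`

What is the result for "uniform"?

fmnriou

The pattern: take characters alternately from the front and the back (1st, last, 2nd, 2nd-last, ...), then swap the first and last characters.
Applying both steps to "uniform": "umnriof", then "fmnriou".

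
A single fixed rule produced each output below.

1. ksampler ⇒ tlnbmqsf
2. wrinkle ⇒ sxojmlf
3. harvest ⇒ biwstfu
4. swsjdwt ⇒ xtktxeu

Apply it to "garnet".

bhosuf

In each case the input is transformed by: swap each adjacent pair of characters (1↔2, 3↔4, ...), then shift every letter 1 place forward in the alphabet (wrapping around).
Applying both steps to "garnet": "agnrte", then "bhosuf".
(Check on "swsjdwt": → "wsjswdt" → "xtktxeu" ✓)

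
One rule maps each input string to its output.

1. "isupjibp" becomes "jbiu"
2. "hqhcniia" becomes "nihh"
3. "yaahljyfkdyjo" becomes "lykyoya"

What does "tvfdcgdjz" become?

cdztf

Each output is the input with this applied: keep every other character starting from the first (positions 1st, 3rd, 5th, ...), then move the first 2 characters to the end (rotate left by 2).
On "tvfdcgdjz" that produces "cdztf".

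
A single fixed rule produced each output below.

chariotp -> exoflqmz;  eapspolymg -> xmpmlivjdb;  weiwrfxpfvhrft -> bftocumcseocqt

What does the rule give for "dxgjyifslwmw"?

udgvfcpitjta

The pattern: shift every letter 3 places backward in the alphabet (wrapping around), then move the first character to the end.
Working it through for "dxgjyifslwmw": intermediate "audgvfcpitjt", final "udgvfcpitjta".
(Check on "chariotp": → "zexoflqm" → "exoflqmz" ✓)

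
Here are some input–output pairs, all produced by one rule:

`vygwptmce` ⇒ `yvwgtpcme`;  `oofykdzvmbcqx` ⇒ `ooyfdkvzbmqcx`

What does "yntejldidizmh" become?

Looking at the pairs, the operation is to swap each adjacent pair of characters (1↔2, 3↔4, ...).
"yntejldidizmh" → "nyetljididmzh".

nyetljididmzh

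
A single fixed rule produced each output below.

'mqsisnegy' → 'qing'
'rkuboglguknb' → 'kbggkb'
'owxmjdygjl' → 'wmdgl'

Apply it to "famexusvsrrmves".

aeuvrme

Each output is the input with this applied: keep every other character starting from the second (positions 2nd, 4th, 6th, ...).
Doing the same to "famexusvsrrmves": "aeuvrme".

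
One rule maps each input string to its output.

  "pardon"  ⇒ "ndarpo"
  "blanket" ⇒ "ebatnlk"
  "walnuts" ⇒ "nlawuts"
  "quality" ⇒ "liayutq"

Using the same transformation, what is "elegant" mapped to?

eeatnlg

The pattern: sort the characters into reverse alphabetical order, then move the last 3 characters to the front (rotate right by 3).
Working it through for "elegant": intermediate "tnlgeea", final "eeatnlg".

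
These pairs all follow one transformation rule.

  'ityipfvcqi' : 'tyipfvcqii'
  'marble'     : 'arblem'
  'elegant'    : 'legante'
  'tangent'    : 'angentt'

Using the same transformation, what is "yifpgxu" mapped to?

ifpgxuy

The rule is to move the first character to the end.
"yifpgxu" → "ifpgxuy".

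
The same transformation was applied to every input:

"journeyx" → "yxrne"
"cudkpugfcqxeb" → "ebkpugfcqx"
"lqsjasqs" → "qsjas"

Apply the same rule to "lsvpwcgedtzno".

nopwcgedtz

The transformation: delete the first 3 characters, then move the last 2 characters to the front (rotate right by 2).
"lsvpwcgedtzno" → "pwcgedtzno" → "nopwcgedtz".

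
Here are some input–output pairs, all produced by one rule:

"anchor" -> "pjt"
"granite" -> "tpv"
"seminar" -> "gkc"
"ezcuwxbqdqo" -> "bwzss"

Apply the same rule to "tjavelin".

lxnp

In each case the input is transformed by: shift every letter 2 places forward in the alphabet (wrapping around), then keep every other character starting from the second (positions 2nd, 4th, 6th, ...).
For "tjavelin", step one produces "vlcxgnkp"; step two turns that into "lxnp".
(Check on "ezcuwxbqdqo": → "gbewyzdsfsq" → "bwzss" ✓)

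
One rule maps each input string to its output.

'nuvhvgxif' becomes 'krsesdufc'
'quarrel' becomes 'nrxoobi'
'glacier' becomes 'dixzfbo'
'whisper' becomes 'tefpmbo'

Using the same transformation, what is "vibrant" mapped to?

Looking at the pairs, the operation is to shift every letter 3 places backward in the alphabet (wrapping around).
Applying that to "vibrant" gives "sfyoxkq".

sfyoxkq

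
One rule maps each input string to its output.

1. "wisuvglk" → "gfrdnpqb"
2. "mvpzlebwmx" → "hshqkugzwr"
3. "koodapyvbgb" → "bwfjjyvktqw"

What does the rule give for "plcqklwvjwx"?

rskgxlfgrqe

The pattern: move the last 2 characters to the front (rotate right by 2), then shift every letter 5 places backward in the alphabet (wrapping around).
So "plcqklwvjwx" becomes "rskgxlfgrqe".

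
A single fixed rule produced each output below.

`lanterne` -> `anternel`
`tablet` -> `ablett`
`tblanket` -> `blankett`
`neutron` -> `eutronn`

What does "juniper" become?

Each output is the input with this applied: move the first character to the end.
So "juniper" becomes "uniperj".

uniperj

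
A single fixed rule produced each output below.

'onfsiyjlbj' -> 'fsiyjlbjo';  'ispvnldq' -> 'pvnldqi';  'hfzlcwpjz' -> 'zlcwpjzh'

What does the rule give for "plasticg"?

asticgp

The transformation: move the first 2 characters to the end (rotate left by 2), then delete the last character.
Working it through for "plasticg": intermediate "asticgpl", final "asticgp".
(Check on "hfzlcwpjz": → "zlcwpjzhf" → "zlcwpjzh" ✓)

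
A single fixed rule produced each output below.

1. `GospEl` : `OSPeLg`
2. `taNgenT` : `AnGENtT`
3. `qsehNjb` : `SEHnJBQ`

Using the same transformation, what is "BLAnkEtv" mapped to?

In each case the input is transformed by: flip the case of every letter, then move the first character to the end.
Working it through for "BLAnkEtv": intermediate "blaNKeTV", final "laNKeTVb".

laNKeTVb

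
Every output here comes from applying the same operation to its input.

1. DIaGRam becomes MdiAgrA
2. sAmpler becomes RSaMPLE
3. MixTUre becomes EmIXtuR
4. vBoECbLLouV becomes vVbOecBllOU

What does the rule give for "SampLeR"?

rsAMPlE

The rule is to move the last character to the front, then flip the case of every letter.
Applying both steps to "SampLeR": "RSampLe", then "rsAMPlE".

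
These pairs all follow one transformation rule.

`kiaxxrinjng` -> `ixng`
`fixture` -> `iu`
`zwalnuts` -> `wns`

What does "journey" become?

on

Each output is the input with this applied: keep one character in every 3, starting at position 2 (positions 2nd, 5th, 8th, ...).
On "journey" that produces "on".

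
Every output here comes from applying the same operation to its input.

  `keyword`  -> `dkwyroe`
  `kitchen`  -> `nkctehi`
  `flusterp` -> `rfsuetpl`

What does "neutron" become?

nntuore

The pattern: swap each adjacent pair of characters (1↔2, 3↔4, ...), then swap the first and last characters.
For "neutron", step one produces "entuorn"; step two turns that into "nntuore".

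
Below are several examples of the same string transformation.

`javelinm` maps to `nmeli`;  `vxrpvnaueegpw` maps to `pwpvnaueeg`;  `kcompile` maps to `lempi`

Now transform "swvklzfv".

In each case the input is transformed by: delete the first 3 characters, then move the last 2 characters to the front (rotate right by 2).
Applying both steps to "swvklzfv": "klzfv", then "fvklz".

fvklz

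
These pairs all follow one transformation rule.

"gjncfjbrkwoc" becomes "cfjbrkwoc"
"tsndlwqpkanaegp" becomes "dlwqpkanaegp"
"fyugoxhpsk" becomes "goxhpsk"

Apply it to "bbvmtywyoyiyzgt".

Looking at the pairs, the operation is to delete the first 3 characters.
Doing the same to "bbvmtywyoyiyzgt": "mtywyoyiyzgt".

mtywyoyiyzgt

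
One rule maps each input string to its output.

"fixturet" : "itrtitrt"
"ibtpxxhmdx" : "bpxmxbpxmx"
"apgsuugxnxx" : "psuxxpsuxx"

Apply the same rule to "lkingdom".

kndmkndm

Each output is the input with this applied: keep every other character starting from the second (positions 2nd, 4th, 6th, ...), then write the whole string twice.
"lkingdom" → "kndmkndm".
(Check on "fixturet": → "itrt" → "itrtitrt" ✓)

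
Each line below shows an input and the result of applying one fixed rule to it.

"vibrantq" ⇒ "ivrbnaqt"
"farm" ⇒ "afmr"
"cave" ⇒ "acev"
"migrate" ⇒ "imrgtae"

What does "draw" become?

In each case the input is transformed by: swap each adjacent pair of characters (1↔2, 3↔4, ...).
For "draw" the result is "rdwa".

rdwa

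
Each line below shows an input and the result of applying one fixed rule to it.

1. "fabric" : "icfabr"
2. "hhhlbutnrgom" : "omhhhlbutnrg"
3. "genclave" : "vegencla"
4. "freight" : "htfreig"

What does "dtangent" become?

ntdtange

The rule is to move the last 2 characters to the front (rotate right by 2).
Doing the same to "dtangent": "ntdtange".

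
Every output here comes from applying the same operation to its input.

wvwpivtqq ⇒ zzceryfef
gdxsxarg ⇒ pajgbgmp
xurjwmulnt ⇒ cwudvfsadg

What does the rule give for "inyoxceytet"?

Rule — shift every letter 9 places forward in the alphabet (wrapping around), then reverse the string.
Working it through for "inyoxceytet": intermediate "rwhxglnhcnc", final "cnchnlgxhwr".

cnchnlgxhwr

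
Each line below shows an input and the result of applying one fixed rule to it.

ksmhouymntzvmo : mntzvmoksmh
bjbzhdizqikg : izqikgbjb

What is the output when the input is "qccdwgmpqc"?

gmpqcqc

The pattern: swap the front and back halves of the string, then delete the last 3 characters.
For "qccdwgmpqc", step one produces "gmpqcqccdw"; step two turns that into "gmpqcqc".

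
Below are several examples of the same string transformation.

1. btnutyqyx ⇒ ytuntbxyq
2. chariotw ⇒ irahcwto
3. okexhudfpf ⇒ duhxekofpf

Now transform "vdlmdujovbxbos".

xbvojudmldvsob

What's happening: reverse the string, then move the first 3 characters to the end (rotate left by 3).
Working it through for "vdlmdujovbxbos": intermediate "sobxbvojudmldv", final "xbvojudmldvsob".
(Check on "okexhudfpf": → "fpfduhxeko" → "duhxekofpf" ✓)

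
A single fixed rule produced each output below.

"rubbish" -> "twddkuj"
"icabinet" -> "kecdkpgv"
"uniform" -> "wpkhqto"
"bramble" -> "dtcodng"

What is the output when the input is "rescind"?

tguekpf

Each output is the input with this applied: shift every letter 2 places forward in the alphabet (wrapping around).
So "rescind" becomes "tguekpf".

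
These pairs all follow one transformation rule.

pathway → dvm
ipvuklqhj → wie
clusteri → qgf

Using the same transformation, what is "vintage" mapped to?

What's happening: keep one character in every 3, starting at position 1 (positions 1st, 4th, 7th, ...), then shift every letter 12 places backward in the alphabet (wrapping around).
"vintage" → "vte" → "jhs".

jhs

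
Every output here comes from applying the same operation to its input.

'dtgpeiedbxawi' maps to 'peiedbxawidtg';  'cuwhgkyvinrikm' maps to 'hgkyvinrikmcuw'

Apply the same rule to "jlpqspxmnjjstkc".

qspxmnjjstkcjlp

The transformation: move the first 3 characters to the end (rotate left by 3).
Doing the same to "jlpqspxmnjjstkc": "qspxmnjjstkcjlp".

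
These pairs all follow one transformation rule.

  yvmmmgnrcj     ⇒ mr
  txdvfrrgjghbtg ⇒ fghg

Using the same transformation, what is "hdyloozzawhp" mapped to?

The rule is to delete the first 2 characters, then keep one character in every 3, starting at position 3 (positions 3rd, 6th, 9th, ...).
On "hdyloozzawhp": the first step gives "yloozzawhp", and the second then gives "ozh".
(Check on "txdvfrrgjghbtg": → "dvfrrgjghbtg" → "fghg" ✓)

ozh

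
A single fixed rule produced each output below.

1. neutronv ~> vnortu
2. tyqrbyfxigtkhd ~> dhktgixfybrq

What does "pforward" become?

Rule — reverse the string, then delete the last 2 characters.
Applying both steps to "pforward": "drawrofp", then "drawro".

drawro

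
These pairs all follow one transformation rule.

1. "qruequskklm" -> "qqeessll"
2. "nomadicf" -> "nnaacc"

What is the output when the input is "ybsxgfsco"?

Looking at the pairs, the operation is to keep one character in every 3, starting at position 1 (positions 1st, 4th, 7th, ...), then double every character.
Applying that to "ybsxgfsco" gives "yyxxss".

yyxxss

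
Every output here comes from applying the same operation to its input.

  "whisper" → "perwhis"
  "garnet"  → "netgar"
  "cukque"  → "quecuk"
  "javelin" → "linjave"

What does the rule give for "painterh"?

The rule is to move the last 3 characters to the front (rotate right by 3).
So "painterh" becomes "erhpaint".

erhpaint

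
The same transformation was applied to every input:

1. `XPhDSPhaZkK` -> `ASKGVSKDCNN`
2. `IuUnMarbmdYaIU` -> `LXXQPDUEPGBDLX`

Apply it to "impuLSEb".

LPSXOVHE

The transformation: shift every letter 3 places forward in the alphabet (wrapping around), then convert every letter to uppercase.
On "impuLSEb": the first step gives "lpsxOVHe", and the second then gives "LPSXOVHE".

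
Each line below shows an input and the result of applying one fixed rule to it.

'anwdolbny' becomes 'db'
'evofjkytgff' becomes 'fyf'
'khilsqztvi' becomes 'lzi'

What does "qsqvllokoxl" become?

vox

What's happening: delete the first 2 characters, then keep one character in every 3, starting at position 2 (positions 2nd, 5th, 8th, ...).
Applying both steps to "qsqvllokoxl": "qvllokoxl", then "vox".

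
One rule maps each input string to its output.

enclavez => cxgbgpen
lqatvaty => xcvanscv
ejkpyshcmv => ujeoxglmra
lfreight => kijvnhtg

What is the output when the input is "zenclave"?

ncxgbgpe

Looking at the pairs, the operation is to shift every letter 2 places forward in the alphabet (wrapping around), then swap the front and back halves of the string.
"zenclave" → "bgpencxg" → "ncxgbgpe".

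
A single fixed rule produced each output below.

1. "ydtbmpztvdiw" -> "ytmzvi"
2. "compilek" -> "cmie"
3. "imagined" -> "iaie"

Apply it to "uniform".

uiom

The rule is to keep every other character starting from the first (positions 1st, 3rd, 5th, ...).
Doing the same to "uniform": "uiom".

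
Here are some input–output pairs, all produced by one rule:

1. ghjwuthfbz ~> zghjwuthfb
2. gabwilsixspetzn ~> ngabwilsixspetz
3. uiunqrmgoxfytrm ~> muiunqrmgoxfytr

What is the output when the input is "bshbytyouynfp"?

Looking at the pairs, the operation is to move the last character to the front.
So "bshbytyouynfp" becomes "pbshbytyouynf".

pbshbytyouynf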